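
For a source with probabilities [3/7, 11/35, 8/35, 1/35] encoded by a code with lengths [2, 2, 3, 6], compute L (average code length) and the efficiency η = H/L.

Average length L = Σ p_i × l_i = 2.3429 bits
Entropy H = 1.6819 bits
Efficiency η = H/L × 100% = 71.79%


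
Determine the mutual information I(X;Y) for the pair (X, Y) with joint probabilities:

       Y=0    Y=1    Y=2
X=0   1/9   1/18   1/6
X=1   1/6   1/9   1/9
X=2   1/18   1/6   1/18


H(X) = 1.5715, H(Y) = 1.5850, H(X,Y) = 3.0441
I(X;Y) = H(X) + H(Y) - H(X,Y) = 0.1124 bits


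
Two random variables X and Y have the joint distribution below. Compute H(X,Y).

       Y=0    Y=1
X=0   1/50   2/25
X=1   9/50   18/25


H(X,Y) = -Σ p(x,y) log₂ p(x,y)
  p(0,0)=1/50: -0.0200 × log₂(0.0200) = 0.1129
  p(0,1)=2/25: -0.0800 × log₂(0.0800) = 0.2915
  p(1,0)=9/50: -0.1800 × log₂(0.1800) = 0.4453
  p(1,1)=18/25: -0.7200 × log₂(0.7200) = 0.3412
H(X,Y) = 1.1909 bits


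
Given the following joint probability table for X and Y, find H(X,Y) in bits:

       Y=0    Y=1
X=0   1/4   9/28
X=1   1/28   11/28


H(X,Y) = -Σ p(x,y) log₂ p(x,y)
  p(0,0)=1/4: -0.2500 × log₂(0.2500) = 0.5000
  p(0,1)=9/28: -0.3214 × log₂(0.3214) = 0.5263
  p(1,0)=1/28: -0.0357 × log₂(0.0357) = 0.1717
  p(1,1)=11/28: -0.3929 × log₂(0.3929) = 0.5295
H(X,Y) = 1.7275 bits


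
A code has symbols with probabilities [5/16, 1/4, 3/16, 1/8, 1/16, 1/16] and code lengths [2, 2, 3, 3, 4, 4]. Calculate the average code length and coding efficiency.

Average length L = Σ p_i × l_i = 2.5625 bits
Entropy H = 2.3522 bits
Efficiency η = H/L × 100% = 91.79%


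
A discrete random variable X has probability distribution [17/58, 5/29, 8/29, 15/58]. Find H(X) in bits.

H(X) = -Σ p(x) log₂ p(x)
  -17/58 × log₂(17/58) = 0.5189
  -5/29 × log₂(5/29) = 0.4373
  -8/29 × log₂(8/29) = 0.5125
  -15/58 × log₂(15/58) = 0.5046
H(X) = 1.9733 bits


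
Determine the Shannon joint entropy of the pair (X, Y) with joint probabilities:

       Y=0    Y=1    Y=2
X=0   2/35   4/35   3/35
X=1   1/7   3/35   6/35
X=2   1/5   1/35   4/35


H(X,Y) = -Σ p(x,y) log₂ p(x,y)
  p(0,0)=2/35: -0.0571 × log₂(0.0571) = 0.2360
  p(0,1)=4/35: -0.1143 × log₂(0.1143) = 0.3576
  p(0,2)=3/35: -0.0857 × log₂(0.0857) = 0.3038
  p(1,0)=1/7: -0.1429 × log₂(0.1429) = 0.4011
  p(1,1)=3/35: -0.0857 × log₂(0.0857) = 0.3038
  p(1,2)=6/35: -0.1714 × log₂(0.1714) = 0.4362
  p(2,0)=1/5: -0.2000 × log₂(0.2000) = 0.4644
  p(2,1)=1/35: -0.0286 × log₂(0.0286) = 0.1466
  p(2,2)=4/35: -0.1143 × log₂(0.1143) = 0.3576
H(X,Y) = 3.0070 bits


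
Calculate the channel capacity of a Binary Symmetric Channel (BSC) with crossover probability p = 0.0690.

For BSC with error probability p:
C = 1 - H(p) where H(p) is binary entropy
H(0.0690) = -0.0690 × log₂(0.0690) - 0.9310 × log₂(0.9310)
H(p) = 0.3622
C = 1 - 0.3622 = 0.6378 bits/use


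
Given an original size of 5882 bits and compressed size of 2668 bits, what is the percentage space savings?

Space savings = (1 - Compressed/Original) × 100%
= (1 - 2668/5882) × 100%
= 54.64%


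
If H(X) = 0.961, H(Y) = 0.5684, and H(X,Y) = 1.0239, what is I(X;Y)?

I(X;Y) = H(X) + H(Y) - H(X,Y)
I(X;Y) = 0.961 + 0.5684 - 1.0239 = 0.5055 bits


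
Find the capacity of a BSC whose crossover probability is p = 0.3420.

For BSC with error probability p:
C = 1 - H(p) where H(p) is binary entropy
H(0.3420) = -0.3420 × log₂(0.3420) - 0.6580 × log₂(0.6580)
H(p) = 0.9267
C = 1 - 0.9267 = 0.0733 bits/use


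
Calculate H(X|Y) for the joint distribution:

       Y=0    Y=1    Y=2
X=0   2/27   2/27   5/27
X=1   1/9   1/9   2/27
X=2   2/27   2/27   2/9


H(X|Y) = Σ_y p(y) H(X|Y=y)
  p(Y=0) = 7/27, H(X|Y=0) = 1.5567
  p(Y=1) = 7/27, H(X|Y=1) = 1.5567
  p(Y=2) = 13/27, H(X|Y=2) = 1.4605
H(X|Y) = 0.2593×1.5567 + 0.2593×1.5567 + 0.4815×1.4605 = 1.5104 bits


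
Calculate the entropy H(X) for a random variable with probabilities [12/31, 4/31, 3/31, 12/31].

H(X) = -Σ p(x) log₂ p(x)
  -12/31 × log₂(12/31) = 0.5300
  -4/31 × log₂(4/31) = 0.3812
  -3/31 × log₂(3/31) = 0.3261
  -12/31 × log₂(12/31) = 0.5300
H(X) = 1.7673 bits


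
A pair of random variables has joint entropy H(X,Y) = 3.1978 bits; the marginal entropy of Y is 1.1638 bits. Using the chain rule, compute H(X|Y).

Chain rule: H(X,Y) = H(X|Y) + H(Y)
H(X|Y) = H(X,Y) - H(Y) = 3.1978 - 1.1638 = 2.034 bits


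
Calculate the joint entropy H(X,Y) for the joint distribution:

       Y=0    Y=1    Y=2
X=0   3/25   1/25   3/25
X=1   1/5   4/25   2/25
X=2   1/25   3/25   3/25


H(X,Y) = -Σ p(x,y) log₂ p(x,y)
  p(0,0)=3/25: -0.1200 × log₂(0.1200) = 0.3671
  p(0,1)=1/25: -0.0400 × log₂(0.0400) = 0.1858
  p(0,2)=3/25: -0.1200 × log₂(0.1200) = 0.3671
  p(1,0)=1/5: -0.2000 × log₂(0.2000) = 0.4644
  p(1,1)=4/25: -0.1600 × log₂(0.1600) = 0.4230
  p(1,2)=2/25: -0.0800 × log₂(0.0800) = 0.2915
  p(2,0)=1/25: -0.0400 × log₂(0.0400) = 0.1858
  p(2,1)=3/25: -0.1200 × log₂(0.1200) = 0.3671
  p(2,2)=3/25: -0.1200 × log₂(0.1200) = 0.3671
H(X,Y) = 3.0187 bits


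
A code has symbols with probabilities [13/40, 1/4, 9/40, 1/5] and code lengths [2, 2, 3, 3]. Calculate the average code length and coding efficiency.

Average length L = Σ p_i × l_i = 2.4250 bits
Entropy H = 1.9756 bits
Efficiency η = H/L × 100% = 81.47%


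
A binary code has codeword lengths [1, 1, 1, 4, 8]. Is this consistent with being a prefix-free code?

Kraft inequality: Σ 2^(-l_i) ≤ 1 for prefix-free code
Calculating: 2^(-1) + 2^(-1) + 2^(-1) + 2^(-4) + 2^(-8)
= 0.5 + 0.5 + 0.5 + 0.0625 + 0.00390625
= 1.5664
Since 1.5664 > 1, prefix-free code does not exist


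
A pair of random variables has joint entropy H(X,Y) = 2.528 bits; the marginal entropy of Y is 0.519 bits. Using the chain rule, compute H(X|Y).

Chain rule: H(X,Y) = H(X|Y) + H(Y)
H(X|Y) = H(X,Y) - H(Y) = 2.528 - 0.519 = 2.009 bits


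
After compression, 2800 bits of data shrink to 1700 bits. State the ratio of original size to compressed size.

Compression ratio = Original / Compressed
= 2800 / 1700 = 1.65:1


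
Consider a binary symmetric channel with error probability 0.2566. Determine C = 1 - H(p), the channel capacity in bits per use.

For BSC with error probability p:
C = 1 - H(p) where H(p) is binary entropy
H(0.2566) = -0.2566 × log₂(0.2566) - 0.7434 × log₂(0.7434)
H(p) = 0.8216
C = 1 - 0.8216 = 0.1784 bits/use


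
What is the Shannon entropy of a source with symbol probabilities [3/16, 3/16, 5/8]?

H(X) = -Σ p(x) log₂ p(x)
  -3/16 × log₂(3/16) = 0.4528
  -3/16 × log₂(3/16) = 0.4528
  -5/8 × log₂(5/8) = 0.4238
H(X) = 1.3294 bits


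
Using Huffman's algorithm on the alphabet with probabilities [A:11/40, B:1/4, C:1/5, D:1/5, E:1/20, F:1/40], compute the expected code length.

Huffman tree construction:
Combine smallest probabilities repeatedly
Resulting codes:
  A: 10 (length 2)
  B: 01 (length 2)
  C: 111 (length 3)
  D: 00 (length 2)
  E: 1101 (length 4)
  F: 1100 (length 4)
Average length = Σ p(s) × length(s) = 2.3500 bits


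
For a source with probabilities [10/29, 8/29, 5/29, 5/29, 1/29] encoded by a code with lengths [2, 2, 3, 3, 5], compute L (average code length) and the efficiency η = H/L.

Average length L = Σ p_i × l_i = 2.4483 bits
Entropy H = 2.0842 bits
Efficiency η = H/L × 100% = 85.13%


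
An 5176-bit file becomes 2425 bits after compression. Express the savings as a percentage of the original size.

Space savings = (1 - Compressed/Original) × 100%
= (1 - 2425/5176) × 100%
= 53.15%


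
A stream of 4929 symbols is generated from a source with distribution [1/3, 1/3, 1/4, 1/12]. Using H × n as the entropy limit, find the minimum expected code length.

Entropy H = 1.8554 bits/symbol
Minimum bits = H × n = 1.8554 × 4929
= 9145.21 bits


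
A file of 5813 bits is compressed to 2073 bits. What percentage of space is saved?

Space savings = (1 - Compressed/Original) × 100%
= (1 - 2073/5813) × 100%
= 64.34%


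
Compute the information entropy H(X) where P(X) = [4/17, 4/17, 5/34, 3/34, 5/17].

H(X) = -Σ p(x) log₂ p(x)
  -4/17 × log₂(4/17) = 0.4912
  -4/17 × log₂(4/17) = 0.4912
  -5/34 × log₂(5/34) = 0.4067
  -3/34 × log₂(3/34) = 0.3090
  -5/17 × log₂(5/17) = 0.5193
H(X) = 2.2174 bits


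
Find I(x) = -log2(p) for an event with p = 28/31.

Information content I(x) = -log₂(p(x))
I = -log₂(28/31) = -log₂(0.9032)
I = 0.1468 bits


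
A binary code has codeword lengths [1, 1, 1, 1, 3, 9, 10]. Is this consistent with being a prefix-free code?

Kraft inequality: Σ 2^(-l_i) ≤ 1 for prefix-free code
Calculating: 2^(-1) + 2^(-1) + 2^(-1) + 2^(-1) + 2^(-3) + 2^(-9) + 2^(-10)
= 0.5 + 0.5 + 0.5 + 0.5 + 0.125 + 0.001953125 + 0.0009765625
= 2.1279
Since 2.1279 > 1, prefix-free code does not exist


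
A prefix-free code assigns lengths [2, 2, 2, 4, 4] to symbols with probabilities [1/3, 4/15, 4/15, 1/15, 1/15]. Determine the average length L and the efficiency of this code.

Average length L = Σ p_i × l_i = 2.2667 bits
Entropy H = 2.0662 bits
Efficiency η = H/L × 100% = 91.16%


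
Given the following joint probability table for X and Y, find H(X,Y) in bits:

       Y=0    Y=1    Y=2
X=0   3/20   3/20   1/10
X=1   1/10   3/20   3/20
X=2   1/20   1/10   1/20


H(X,Y) = -Σ p(x,y) log₂ p(x,y)
  p(0,0)=3/20: -0.1500 × log₂(0.1500) = 0.4105
  p(0,1)=3/20: -0.1500 × log₂(0.1500) = 0.4105
  p(0,2)=1/10: -0.1000 × log₂(0.1000) = 0.3322
  p(1,0)=1/10: -0.1000 × log₂(0.1000) = 0.3322
  p(1,1)=3/20: -0.1500 × log₂(0.1500) = 0.4105
  p(1,2)=3/20: -0.1500 × log₂(0.1500) = 0.4105
  p(2,0)=1/20: -0.0500 × log₂(0.0500) = 0.2161
  p(2,1)=1/10: -0.1000 × log₂(0.1000) = 0.3322
  p(2,2)=1/20: -0.0500 × log₂(0.0500) = 0.2161
H(X,Y) = 3.0710 bits


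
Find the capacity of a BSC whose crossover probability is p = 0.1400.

For BSC with error probability p:
C = 1 - H(p) where H(p) is binary entropy
H(0.1400) = -0.1400 × log₂(0.1400) - 0.8600 × log₂(0.8600)
H(p) = 0.5842
C = 1 - 0.5842 = 0.4158 bits/use


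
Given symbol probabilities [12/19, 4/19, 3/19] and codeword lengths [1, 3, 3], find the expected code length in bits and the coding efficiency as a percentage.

Average length L = Σ p_i × l_i = 1.7368 bits
Entropy H = 1.3124 bits
Efficiency η = H/L × 100% = 75.56%


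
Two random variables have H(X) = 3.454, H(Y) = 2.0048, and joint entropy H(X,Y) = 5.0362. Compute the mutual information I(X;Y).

I(X;Y) = H(X) + H(Y) - H(X,Y)
I(X;Y) = 3.454 + 2.0048 - 5.0362 = 0.4226 bits


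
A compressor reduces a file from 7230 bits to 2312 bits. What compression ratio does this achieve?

Compression ratio = Original / Compressed
= 7230 / 2312 = 3.13:1


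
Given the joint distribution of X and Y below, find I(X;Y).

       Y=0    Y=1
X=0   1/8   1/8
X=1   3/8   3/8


H(X) = 0.8113, H(Y) = 1.0000, H(X,Y) = 1.8113
I(X;Y) = H(X) + H(Y) - H(X,Y) = 0.0000 bits


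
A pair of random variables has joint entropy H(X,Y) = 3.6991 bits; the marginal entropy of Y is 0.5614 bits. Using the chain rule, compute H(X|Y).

Chain rule: H(X,Y) = H(X|Y) + H(Y)
H(X|Y) = H(X,Y) - H(Y) = 3.6991 - 0.5614 = 3.1377 bits


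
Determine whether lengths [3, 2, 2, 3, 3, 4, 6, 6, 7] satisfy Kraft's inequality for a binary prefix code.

Kraft inequality: Σ 2^(-l_i) ≤ 1 for prefix-free code
Calculating: 2^(-3) + 2^(-2) + 2^(-2) + 2^(-3) + 2^(-3) + 2^(-4) + 2^(-6) + 2^(-6) + 2^(-7)
= 0.125 + 0.25 + 0.25 + 0.125 + 0.125 + 0.0625 + 0.015625 + 0.015625 + 0.0078125
= 0.9766
Since 0.9766 ≤ 1, prefix-free code exists


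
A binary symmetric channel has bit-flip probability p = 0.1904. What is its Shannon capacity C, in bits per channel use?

For BSC with error probability p:
C = 1 - H(p) where H(p) is binary entropy
H(0.1904) = -0.1904 × log₂(0.1904) - 0.8096 × log₂(0.8096)
H(p) = 0.7023
C = 1 - 0.7023 = 0.2977 bits/use


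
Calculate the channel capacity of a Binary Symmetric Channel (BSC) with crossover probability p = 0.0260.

For BSC with error probability p:
C = 1 - H(p) where H(p) is binary entropy
H(0.0260) = -0.0260 × log₂(0.0260) - 0.9740 × log₂(0.9740)
H(p) = 0.1739
C = 1 - 0.1739 = 0.8261 bits/use


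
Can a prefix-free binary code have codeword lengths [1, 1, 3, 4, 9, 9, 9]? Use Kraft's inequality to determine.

Kraft inequality: Σ 2^(-l_i) ≤ 1 for prefix-free code
Calculating: 2^(-1) + 2^(-1) + 2^(-3) + 2^(-4) + 2^(-9) + 2^(-9) + 2^(-9)
= 0.5 + 0.5 + 0.125 + 0.0625 + 0.001953125 + 0.001953125 + 0.001953125
= 1.1934
Since 1.1934 > 1, prefix-free code does not exist


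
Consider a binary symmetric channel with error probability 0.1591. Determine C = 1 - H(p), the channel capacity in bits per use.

For BSC with error probability p:
C = 1 - H(p) where H(p) is binary entropy
H(0.1591) = -0.1591 × log₂(0.1591) - 0.8409 × log₂(0.8409)
H(p) = 0.6322
C = 1 - 0.6322 = 0.3678 bits/use


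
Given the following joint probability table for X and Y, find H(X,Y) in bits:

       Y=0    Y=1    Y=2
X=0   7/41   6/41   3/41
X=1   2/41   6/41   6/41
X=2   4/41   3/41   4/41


H(X,Y) = -Σ p(x,y) log₂ p(x,y)
  p(0,0)=7/41: -0.1707 × log₂(0.1707) = 0.4354
  p(0,1)=6/41: -0.1463 × log₂(0.1463) = 0.4057
  p(0,2)=3/41: -0.0732 × log₂(0.0732) = 0.2760
  p(1,0)=2/41: -0.0488 × log₂(0.0488) = 0.2126
  p(1,1)=6/41: -0.1463 × log₂(0.1463) = 0.4057
  p(1,2)=6/41: -0.1463 × log₂(0.1463) = 0.4057
  p(2,0)=4/41: -0.0976 × log₂(0.0976) = 0.3276
  p(2,1)=3/41: -0.0732 × log₂(0.0732) = 0.2760
  p(2,2)=4/41: -0.0976 × log₂(0.0976) = 0.3276
H(X,Y) = 3.0724 bits


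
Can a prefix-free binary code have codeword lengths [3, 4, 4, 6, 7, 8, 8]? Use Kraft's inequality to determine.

Kraft inequality: Σ 2^(-l_i) ≤ 1 for prefix-free code
Calculating: 2^(-3) + 2^(-4) + 2^(-4) + 2^(-6) + 2^(-7) + 2^(-8) + 2^(-8)
= 0.125 + 0.0625 + 0.0625 + 0.015625 + 0.0078125 + 0.00390625 + 0.00390625
= 0.2812
Since 0.2812 ≤ 1, prefix-free code exists


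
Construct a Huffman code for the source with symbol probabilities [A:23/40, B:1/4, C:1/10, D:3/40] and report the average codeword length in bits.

Huffman tree construction:
Combine smallest probabilities repeatedly
Resulting codes:
  A: 1 (length 1)
  B: 01 (length 2)
  C: 001 (length 3)
  D: 000 (length 3)
Average length = Σ p(s) × length(s) = 1.6000 bits


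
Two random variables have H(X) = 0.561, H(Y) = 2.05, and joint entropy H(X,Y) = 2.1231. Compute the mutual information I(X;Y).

I(X;Y) = H(X) + H(Y) - H(X,Y)
I(X;Y) = 0.561 + 2.05 - 2.1231 = 0.4879 bits


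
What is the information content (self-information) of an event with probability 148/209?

Information content I(x) = -log₂(p(x))
I = -log₂(148/209) = -log₂(0.7081)
I = 0.4979 bits


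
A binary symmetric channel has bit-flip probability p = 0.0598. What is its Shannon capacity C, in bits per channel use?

For BSC with error probability p:
C = 1 - H(p) where H(p) is binary entropy
H(0.0598) = -0.0598 × log₂(0.0598) - 0.9402 × log₂(0.9402)
H(p) = 0.3267
C = 1 - 0.3267 = 0.6733 bits/use


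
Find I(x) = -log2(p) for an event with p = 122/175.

Information content I(x) = -log₂(p(x))
I = -log₂(122/175) = -log₂(0.6971)
I = 0.5205 bits


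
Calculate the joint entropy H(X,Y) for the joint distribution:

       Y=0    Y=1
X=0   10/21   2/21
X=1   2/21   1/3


H(X,Y) = -Σ p(x,y) log₂ p(x,y)
  p(0,0)=10/21: -0.4762 × log₂(0.4762) = 0.5097
  p(0,1)=2/21: -0.0952 × log₂(0.0952) = 0.3231
  p(1,0)=2/21: -0.0952 × log₂(0.0952) = 0.3231
  p(1,1)=1/3: -0.3333 × log₂(0.3333) = 0.5283
H(X,Y) = 1.6842 bits


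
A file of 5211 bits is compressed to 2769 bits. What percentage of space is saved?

Space savings = (1 - Compressed/Original) × 100%
= (1 - 2769/5211) × 100%
= 46.86%


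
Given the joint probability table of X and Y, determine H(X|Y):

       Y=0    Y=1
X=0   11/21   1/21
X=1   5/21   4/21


H(X|Y) = Σ_y p(y) H(X|Y=y)
  p(Y=0) = 16/21, H(X|Y=0) = 0.8960
  p(Y=1) = 5/21, H(X|Y=1) = 0.7219
H(X|Y) = 0.7619×0.8960 + 0.2381×0.7219 = 0.8546 bits


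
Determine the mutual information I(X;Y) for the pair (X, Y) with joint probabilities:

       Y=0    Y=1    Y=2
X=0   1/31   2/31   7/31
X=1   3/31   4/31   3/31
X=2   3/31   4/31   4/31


H(X) = 1.5835, H(Y) = 1.5292, H(X,Y) = 3.0214
I(X;Y) = H(X) + H(Y) - H(X,Y) = 0.0913 bits


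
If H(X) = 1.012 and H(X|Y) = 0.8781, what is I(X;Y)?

I(X;Y) = H(X) - H(X|Y)
I(X;Y) = 1.012 - 0.8781 = 0.1339 bits


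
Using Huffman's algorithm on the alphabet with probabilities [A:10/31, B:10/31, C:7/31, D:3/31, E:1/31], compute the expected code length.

Huffman tree construction:
Combine smallest probabilities repeatedly
Resulting codes:
  A: 10 (length 2)
  B: 11 (length 2)
  C: 01 (length 2)
  D: 001 (length 3)
  E: 000 (length 3)
Average length = Σ p(s) × length(s) = 2.1290 bits


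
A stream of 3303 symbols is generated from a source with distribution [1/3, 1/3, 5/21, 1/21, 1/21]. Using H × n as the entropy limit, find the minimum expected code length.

Entropy H = 1.9679 bits/symbol
Minimum bits = H × n = 1.9679 × 3303
= 6500.00 bits


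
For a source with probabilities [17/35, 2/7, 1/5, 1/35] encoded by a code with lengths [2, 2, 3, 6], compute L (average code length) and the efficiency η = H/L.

Average length L = Σ p_i × l_i = 2.3143 bits
Entropy H = 1.6334 bits
Efficiency η = H/L × 100% = 70.58%


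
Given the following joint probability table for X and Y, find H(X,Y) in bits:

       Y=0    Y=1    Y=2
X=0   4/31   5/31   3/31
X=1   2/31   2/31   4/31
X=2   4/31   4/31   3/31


H(X,Y) = -Σ p(x,y) log₂ p(x,y)
  p(0,0)=4/31: -0.1290 × log₂(0.1290) = 0.3812
  p(0,1)=5/31: -0.1613 × log₂(0.1613) = 0.4246
  p(0,2)=3/31: -0.0968 × log₂(0.0968) = 0.3261
  p(1,0)=2/31: -0.0645 × log₂(0.0645) = 0.2551
  p(1,1)=2/31: -0.0645 × log₂(0.0645) = 0.2551
  p(1,2)=4/31: -0.1290 × log₂(0.1290) = 0.3812
  p(2,0)=4/31: -0.1290 × log₂(0.1290) = 0.3812
  p(2,1)=4/31: -0.1290 × log₂(0.1290) = 0.3812
  p(2,2)=3/31: -0.0968 × log₂(0.0968) = 0.3261
H(X,Y) = 3.1116 bits


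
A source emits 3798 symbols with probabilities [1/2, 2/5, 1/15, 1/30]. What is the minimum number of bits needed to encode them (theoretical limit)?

Entropy H = 1.4528 bits/symbol
Minimum bits = H × n = 1.4528 × 3798
= 5517.71 bits


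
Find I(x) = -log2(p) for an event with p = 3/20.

Information content I(x) = -log₂(p(x))
I = -log₂(3/20) = -log₂(0.1500)
I = 2.7370 bits


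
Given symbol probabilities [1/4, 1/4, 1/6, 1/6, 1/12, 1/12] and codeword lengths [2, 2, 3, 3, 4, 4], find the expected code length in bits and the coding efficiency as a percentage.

Average length L = Σ p_i × l_i = 2.6667 bits
Entropy H = 2.4591 bits
Efficiency η = H/L × 100% = 92.22%


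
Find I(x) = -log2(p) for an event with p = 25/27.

Information content I(x) = -log₂(p(x))
I = -log₂(25/27) = -log₂(0.9259)
I = 0.1110 bits


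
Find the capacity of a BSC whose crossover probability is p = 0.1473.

For BSC with error probability p:
C = 1 - H(p) where H(p) is binary entropy
H(0.1473) = -0.1473 × log₂(0.1473) - 0.8527 × log₂(0.8527)
H(p) = 0.6030
C = 1 - 0.6030 = 0.3970 bits/use


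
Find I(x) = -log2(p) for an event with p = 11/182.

Information content I(x) = -log₂(p(x))
I = -log₂(11/182) = -log₂(0.0604)
I = 4.0484 bits


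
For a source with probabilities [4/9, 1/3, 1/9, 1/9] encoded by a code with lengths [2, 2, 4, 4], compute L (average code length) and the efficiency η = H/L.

Average length L = Σ p_i × l_i = 2.4444 bits
Entropy H = 1.7527 bits
Efficiency η = H/L × 100% = 71.70%


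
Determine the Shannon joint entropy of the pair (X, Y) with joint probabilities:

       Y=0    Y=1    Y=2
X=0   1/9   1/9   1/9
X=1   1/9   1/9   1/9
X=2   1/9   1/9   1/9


H(X,Y) = -Σ p(x,y) log₂ p(x,y)
  p(0,0)=1/9: -0.1111 × log₂(0.1111) = 0.3522
  p(0,1)=1/9: -0.1111 × log₂(0.1111) = 0.3522
  p(0,2)=1/9: -0.1111 × log₂(0.1111) = 0.3522
  p(1,0)=1/9: -0.1111 × log₂(0.1111) = 0.3522
  p(1,1)=1/9: -0.1111 × log₂(0.1111) = 0.3522
  p(1,2)=1/9: -0.1111 × log₂(0.1111) = 0.3522
  p(2,0)=1/9: -0.1111 × log₂(0.1111) = 0.3522
  p(2,1)=1/9: -0.1111 × log₂(0.1111) = 0.3522
  p(2,2)=1/9: -0.1111 × log₂(0.1111) = 0.3522
H(X,Y) = 3.1699 bits


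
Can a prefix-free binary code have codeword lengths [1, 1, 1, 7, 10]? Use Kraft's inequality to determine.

Kraft inequality: Σ 2^(-l_i) ≤ 1 for prefix-free code
Calculating: 2^(-1) + 2^(-1) + 2^(-1) + 2^(-7) + 2^(-10)
= 0.5 + 0.5 + 0.5 + 0.0078125 + 0.0009765625
= 1.5088
Since 1.5088 > 1, prefix-free code does not exist


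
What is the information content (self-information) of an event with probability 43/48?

Information content I(x) = -log₂(p(x))
I = -log₂(43/48) = -log₂(0.8958)
I = 0.1587 bits


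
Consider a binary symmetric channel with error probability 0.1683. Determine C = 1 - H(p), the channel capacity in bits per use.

For BSC with error probability p:
C = 1 - H(p) where H(p) is binary entropy
H(0.1683) = -0.1683 × log₂(0.1683) - 0.8317 × log₂(0.8317)
H(p) = 0.6538
C = 1 - 0.6538 = 0.3462 bits/use


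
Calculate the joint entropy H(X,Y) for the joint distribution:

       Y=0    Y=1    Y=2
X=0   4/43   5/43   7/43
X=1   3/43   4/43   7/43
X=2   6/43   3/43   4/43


H(X,Y) = -Σ p(x,y) log₂ p(x,y)
  p(0,0)=4/43: -0.0930 × log₂(0.0930) = 0.3187
  p(0,1)=5/43: -0.1163 × log₂(0.1163) = 0.3610
  p(0,2)=7/43: -0.1628 × log₂(0.1628) = 0.4263
  p(1,0)=3/43: -0.0698 × log₂(0.0698) = 0.2680
  p(1,1)=4/43: -0.0930 × log₂(0.0930) = 0.3187
  p(1,2)=7/43: -0.1628 × log₂(0.1628) = 0.4263
  p(2,0)=6/43: -0.1395 × log₂(0.1395) = 0.3965
  p(2,1)=3/43: -0.0698 × log₂(0.0698) = 0.2680
  p(2,2)=4/43: -0.0930 × log₂(0.0930) = 0.3187
H(X,Y) = 3.1023 bits


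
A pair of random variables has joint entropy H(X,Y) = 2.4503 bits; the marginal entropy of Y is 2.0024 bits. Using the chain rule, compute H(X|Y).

Chain rule: H(X,Y) = H(X|Y) + H(Y)
H(X|Y) = H(X,Y) - H(Y) = 2.4503 - 2.0024 = 0.4479 bits


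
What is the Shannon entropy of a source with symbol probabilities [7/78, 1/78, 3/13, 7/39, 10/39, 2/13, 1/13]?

H(X) = -Σ p(x) log₂ p(x)
  -7/78 × log₂(7/78) = 0.3121
  -1/78 × log₂(1/78) = 0.0806
  -3/13 × log₂(3/13) = 0.4882
  -7/39 × log₂(7/39) = 0.4448
  -10/39 × log₂(10/39) = 0.5035
  -2/13 × log₂(2/13) = 0.4155
  -1/13 × log₂(1/13) = 0.2846
H(X) = 2.5292 bits


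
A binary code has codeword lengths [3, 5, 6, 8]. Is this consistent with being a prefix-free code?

Kraft inequality: Σ 2^(-l_i) ≤ 1 for prefix-free code
Calculating: 2^(-3) + 2^(-5) + 2^(-6) + 2^(-8)
= 0.125 + 0.03125 + 0.015625 + 0.00390625
= 0.1758
Since 0.1758 ≤ 1, prefix-free code exists


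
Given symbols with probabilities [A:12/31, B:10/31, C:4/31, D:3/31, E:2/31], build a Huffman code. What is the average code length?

Huffman tree construction:
Combine smallest probabilities repeatedly
Resulting codes:
  A: 0 (length 1)
  B: 11 (length 2)
  C: 100 (length 3)
  D: 1011 (length 4)
  E: 1010 (length 4)
Average length = Σ p(s) × length(s) = 2.0645 bits


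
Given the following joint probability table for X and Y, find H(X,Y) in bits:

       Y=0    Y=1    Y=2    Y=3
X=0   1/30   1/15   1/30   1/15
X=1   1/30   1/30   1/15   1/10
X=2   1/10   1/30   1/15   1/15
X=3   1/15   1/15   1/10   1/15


H(X,Y) = -Σ p(x,y) log₂ p(x,y)
  p(0,0)=1/30: -0.0333 × log₂(0.0333) = 0.1636
  p(0,1)=1/15: -0.0667 × log₂(0.0667) = 0.2605
  p(0,2)=1/30: -0.0333 × log₂(0.0333) = 0.1636
  p(0,3)=1/15: -0.0667 × log₂(0.0667) = 0.2605
  p(1,0)=1/30: -0.0333 × log₂(0.0333) = 0.1636
  p(1,1)=1/30: -0.0333 × log₂(0.0333) = 0.1636
  p(1,2)=1/15: -0.0667 × log₂(0.0667) = 0.2605
  p(1,3)=1/10: -0.1000 × log₂(0.1000) = 0.3322
  p(2,0)=1/10: -0.1000 × log₂(0.1000) = 0.3322
  p(2,1)=1/30: -0.0333 × log₂(0.0333) = 0.1636
  p(2,2)=1/15: -0.0667 × log₂(0.0667) = 0.2605
  p(2,3)=1/15: -0.0667 × log₂(0.0667) = 0.2605
  p(3,0)=1/15: -0.0667 × log₂(0.0667) = 0.2605
  p(3,1)=1/15: -0.0667 × log₂(0.0667) = 0.2605
  p(3,2)=1/10: -0.1000 × log₂(0.1000) = 0.3322
  p(3,3)=1/15: -0.0667 × log₂(0.0667) = 0.2605
H(X,Y) = 3.8981 bits


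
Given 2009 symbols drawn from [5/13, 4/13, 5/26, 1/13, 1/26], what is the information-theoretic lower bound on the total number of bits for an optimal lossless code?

Entropy H = 1.9763 bits/symbol
Minimum bits = H × n = 1.9763 × 2009
= 3970.29 bits


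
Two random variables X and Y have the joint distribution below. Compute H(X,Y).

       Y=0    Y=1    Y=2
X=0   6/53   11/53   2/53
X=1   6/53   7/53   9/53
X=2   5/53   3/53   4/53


H(X,Y) = -Σ p(x,y) log₂ p(x,y)
  p(0,0)=6/53: -0.1132 × log₂(0.1132) = 0.3558
  p(0,1)=11/53: -0.2075 × log₂(0.2075) = 0.4708
  p(0,2)=2/53: -0.0377 × log₂(0.0377) = 0.1784
  p(1,0)=6/53: -0.1132 × log₂(0.1132) = 0.3558
  p(1,1)=7/53: -0.1321 × log₂(0.1321) = 0.3857
  p(1,2)=9/53: -0.1698 × log₂(0.1698) = 0.4344
  p(2,0)=5/53: -0.0943 × log₂(0.0943) = 0.3213
  p(2,1)=3/53: -0.0566 × log₂(0.0566) = 0.2345
  p(2,2)=4/53: -0.0755 × log₂(0.0755) = 0.2814
H(X,Y) = 3.0181 bits


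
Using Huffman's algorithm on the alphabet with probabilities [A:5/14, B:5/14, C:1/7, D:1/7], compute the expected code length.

Huffman tree construction:
Combine smallest probabilities repeatedly
Resulting codes:
  A: 11 (length 2)
  B: 0 (length 1)
  C: 100 (length 3)
  D: 101 (length 3)
Average length = Σ p(s) × length(s) = 1.9286 bits


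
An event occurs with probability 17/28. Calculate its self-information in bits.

Information content I(x) = -log₂(p(x))
I = -log₂(17/28) = -log₂(0.6071)
I = 0.7199 bits


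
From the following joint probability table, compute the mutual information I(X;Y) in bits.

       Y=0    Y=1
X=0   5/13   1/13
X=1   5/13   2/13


H(X) = 0.9957, H(Y) = 0.7793, H(X,Y) = 1.7605
I(X;Y) = H(X) + H(Y) - H(X,Y) = 0.0146 bits


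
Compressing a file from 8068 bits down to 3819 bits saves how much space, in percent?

Space savings = (1 - Compressed/Original) × 100%
= (1 - 3819/8068) × 100%
= 52.66%


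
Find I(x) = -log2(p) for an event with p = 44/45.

Information content I(x) = -log₂(p(x))
I = -log₂(44/45) = -log₂(0.9778)
I = 0.0324 bits


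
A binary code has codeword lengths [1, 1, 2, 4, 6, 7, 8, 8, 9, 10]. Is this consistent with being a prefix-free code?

Kraft inequality: Σ 2^(-l_i) ≤ 1 for prefix-free code
Calculating: 2^(-1) + 2^(-1) + 2^(-2) + 2^(-4) + 2^(-6) + 2^(-7) + 2^(-8) + 2^(-8) + 2^(-9) + 2^(-10)
= 0.5 + 0.5 + 0.25 + 0.0625 + 0.015625 + 0.0078125 + 0.00390625 + 0.00390625 + 0.001953125 + 0.0009765625
= 1.3467
Since 1.3467 > 1, prefix-free code does not exist


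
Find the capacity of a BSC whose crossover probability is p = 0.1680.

For BSC with error probability p:
C = 1 - H(p) where H(p) is binary entropy
H(0.1680) = -0.1680 × log₂(0.1680) - 0.8320 × log₂(0.8320)
H(p) = 0.6531
C = 1 - 0.6531 = 0.3469 bits/use


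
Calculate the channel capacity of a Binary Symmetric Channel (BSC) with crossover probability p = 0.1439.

For BSC with error probability p:
C = 1 - H(p) where H(p) is binary entropy
H(0.1439) = -0.1439 × log₂(0.1439) - 0.8561 × log₂(0.8561)
H(p) = 0.5944
C = 1 - 0.5944 = 0.4056 bits/use


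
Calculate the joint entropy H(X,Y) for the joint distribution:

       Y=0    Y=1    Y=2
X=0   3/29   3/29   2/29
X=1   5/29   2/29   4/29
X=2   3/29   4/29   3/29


H(X,Y) = -Σ p(x,y) log₂ p(x,y)
  p(0,0)=3/29: -0.1034 × log₂(0.1034) = 0.3386
  p(0,1)=3/29: -0.1034 × log₂(0.1034) = 0.3386
  p(0,2)=2/29: -0.0690 × log₂(0.0690) = 0.2661
  p(1,0)=5/29: -0.1724 × log₂(0.1724) = 0.4373
  p(1,1)=2/29: -0.0690 × log₂(0.0690) = 0.2661
  p(1,2)=4/29: -0.1379 × log₂(0.1379) = 0.3942
  p(2,0)=3/29: -0.1034 × log₂(0.1034) = 0.3386
  p(2,1)=4/29: -0.1379 × log₂(0.1379) = 0.3942
  p(2,2)=3/29: -0.1034 × log₂(0.1034) = 0.3386
H(X,Y) = 3.1121 bits


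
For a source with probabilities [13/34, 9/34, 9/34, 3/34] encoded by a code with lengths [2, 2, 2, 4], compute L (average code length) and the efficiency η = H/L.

Average length L = Σ p_i × l_i = 2.1765 bits
Entropy H = 1.8545 bits
Efficiency η = H/L × 100% = 85.21%


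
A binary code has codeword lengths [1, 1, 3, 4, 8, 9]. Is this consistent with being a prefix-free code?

Kraft inequality: Σ 2^(-l_i) ≤ 1 for prefix-free code
Calculating: 2^(-1) + 2^(-1) + 2^(-3) + 2^(-4) + 2^(-8) + 2^(-9)
= 0.5 + 0.5 + 0.125 + 0.0625 + 0.00390625 + 0.001953125
= 1.1934
Since 1.1934 > 1, prefix-free code does not exist


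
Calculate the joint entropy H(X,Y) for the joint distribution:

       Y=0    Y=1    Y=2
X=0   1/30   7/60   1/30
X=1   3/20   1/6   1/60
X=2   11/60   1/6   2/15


H(X,Y) = -Σ p(x,y) log₂ p(x,y)
  p(0,0)=1/30: -0.0333 × log₂(0.0333) = 0.1636
  p(0,1)=7/60: -0.1167 × log₂(0.1167) = 0.3616
  p(0,2)=1/30: -0.0333 × log₂(0.0333) = 0.1636
  p(1,0)=3/20: -0.1500 × log₂(0.1500) = 0.4105
  p(1,1)=1/6: -0.1667 × log₂(0.1667) = 0.4308
  p(1,2)=1/60: -0.0167 × log₂(0.0167) = 0.0984
  p(2,0)=11/60: -0.1833 × log₂(0.1833) = 0.4487
  p(2,1)=1/6: -0.1667 × log₂(0.1667) = 0.4308
  p(2,2)=2/15: -0.1333 × log₂(0.1333) = 0.3876
H(X,Y) = 2.8957 bits


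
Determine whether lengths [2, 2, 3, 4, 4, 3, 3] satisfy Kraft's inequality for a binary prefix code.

Kraft inequality: Σ 2^(-l_i) ≤ 1 for prefix-free code
Calculating: 2^(-2) + 2^(-2) + 2^(-3) + 2^(-4) + 2^(-4) + 2^(-3) + 2^(-3)
= 0.25 + 0.25 + 0.125 + 0.0625 + 0.0625 + 0.125 + 0.125
= 1.0000
Since 1.0000 ≤ 1, prefix-free code exists


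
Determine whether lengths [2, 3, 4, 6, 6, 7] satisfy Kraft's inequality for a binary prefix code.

Kraft inequality: Σ 2^(-l_i) ≤ 1 for prefix-free code
Calculating: 2^(-2) + 2^(-3) + 2^(-4) + 2^(-6) + 2^(-6) + 2^(-7)
= 0.25 + 0.125 + 0.0625 + 0.015625 + 0.015625 + 0.0078125
= 0.4766
Since 0.4766 ≤ 1, prefix-free code exists


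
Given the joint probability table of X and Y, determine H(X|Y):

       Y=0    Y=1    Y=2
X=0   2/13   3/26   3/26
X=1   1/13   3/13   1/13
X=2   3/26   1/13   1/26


H(X|Y) = Σ_y p(y) H(X|Y=y)
  p(Y=0) = 9/26, H(X|Y=0) = 1.5305
  p(Y=1) = 11/26, H(X|Y=1) = 1.4354
  p(Y=2) = 3/13, H(X|Y=2) = 1.4591
H(X|Y) = 0.3462×1.5305 + 0.4231×1.4354 + 0.2308×1.4591 = 1.4738 bits


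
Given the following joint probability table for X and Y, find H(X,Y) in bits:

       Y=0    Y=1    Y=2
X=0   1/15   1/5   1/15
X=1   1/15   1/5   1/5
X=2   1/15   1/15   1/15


H(X,Y) = -Σ p(x,y) log₂ p(x,y)
  p(0,0)=1/15: -0.0667 × log₂(0.0667) = 0.2605
  p(0,1)=1/5: -0.2000 × log₂(0.2000) = 0.4644
  p(0,2)=1/15: -0.0667 × log₂(0.0667) = 0.2605
  p(1,0)=1/15: -0.0667 × log₂(0.0667) = 0.2605
  p(1,1)=1/5: -0.2000 × log₂(0.2000) = 0.4644
  p(1,2)=1/5: -0.2000 × log₂(0.2000) = 0.4644
  p(2,0)=1/15: -0.0667 × log₂(0.0667) = 0.2605
  p(2,1)=1/15: -0.0667 × log₂(0.0667) = 0.2605
  p(2,2)=1/15: -0.0667 × log₂(0.0667) = 0.2605
H(X,Y) = 2.9559 bits


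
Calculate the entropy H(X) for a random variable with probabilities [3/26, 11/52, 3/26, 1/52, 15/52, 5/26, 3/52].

H(X) = -Σ p(x) log₂ p(x)
  -3/26 × log₂(3/26) = 0.3595
  -11/52 × log₂(11/52) = 0.4741
  -3/26 × log₂(3/26) = 0.3595
  -1/52 × log₂(1/52) = 0.1096
  -15/52 × log₂(15/52) = 0.5174
  -5/26 × log₂(5/26) = 0.4574
  -3/52 × log₂(3/52) = 0.2374
H(X) = 2.5148 bits


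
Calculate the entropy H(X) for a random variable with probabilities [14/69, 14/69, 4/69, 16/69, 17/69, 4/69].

H(X) = -Σ p(x) log₂ p(x)
  -14/69 × log₂(14/69) = 0.4669
  -14/69 × log₂(14/69) = 0.4669
  -4/69 × log₂(4/69) = 0.2382
  -16/69 × log₂(16/69) = 0.4889
  -17/69 × log₂(17/69) = 0.4979
  -4/69 × log₂(4/69) = 0.2382
H(X) = 2.3970 bits


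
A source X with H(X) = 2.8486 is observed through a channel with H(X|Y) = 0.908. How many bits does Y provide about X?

I(X;Y) = H(X) - H(X|Y)
I(X;Y) = 2.8486 - 0.908 = 1.9406 bits


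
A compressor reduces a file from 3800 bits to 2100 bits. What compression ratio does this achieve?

Compression ratio = Original / Compressed
= 3800 / 2100 = 1.81:1


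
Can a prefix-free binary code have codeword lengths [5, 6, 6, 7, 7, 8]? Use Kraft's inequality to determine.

Kraft inequality: Σ 2^(-l_i) ≤ 1 for prefix-free code
Calculating: 2^(-5) + 2^(-6) + 2^(-6) + 2^(-7) + 2^(-7) + 2^(-8)
= 0.03125 + 0.015625 + 0.015625 + 0.0078125 + 0.0078125 + 0.00390625
= 0.0820
Since 0.0820 ≤ 1, prefix-free code exists


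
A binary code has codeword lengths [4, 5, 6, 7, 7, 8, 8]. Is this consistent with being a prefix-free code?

Kraft inequality: Σ 2^(-l_i) ≤ 1 for prefix-free code
Calculating: 2^(-4) + 2^(-5) + 2^(-6) + 2^(-7) + 2^(-7) + 2^(-8) + 2^(-8)
= 0.0625 + 0.03125 + 0.015625 + 0.0078125 + 0.0078125 + 0.00390625 + 0.00390625
= 0.1328
Since 0.1328 ≤ 1, prefix-free code exists


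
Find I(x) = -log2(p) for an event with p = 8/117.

Information content I(x) = -log₂(p(x))
I = -log₂(8/117) = -log₂(0.0684)
I = 3.8704 bits


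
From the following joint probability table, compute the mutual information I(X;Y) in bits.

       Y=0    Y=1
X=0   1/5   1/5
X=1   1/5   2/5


H(X) = 0.9710, H(Y) = 0.9710, H(X,Y) = 1.9219
I(X;Y) = H(X) + H(Y) - H(X,Y) = 0.0200 bits


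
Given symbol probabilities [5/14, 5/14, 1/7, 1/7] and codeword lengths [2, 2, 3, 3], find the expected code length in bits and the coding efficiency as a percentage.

Average length L = Σ p_i × l_i = 2.2857 bits
Entropy H = 1.8631 bits
Efficiency η = H/L × 100% = 81.51%


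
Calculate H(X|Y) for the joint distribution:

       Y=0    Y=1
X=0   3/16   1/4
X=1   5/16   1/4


H(X|Y) = Σ_y p(y) H(X|Y=y)
  p(Y=0) = 1/2, H(X|Y=0) = 0.9544
  p(Y=1) = 1/2, H(X|Y=1) = 1.0000
H(X|Y) = 0.5000×0.9544 + 0.5000×1.0000 = 0.9772 bits


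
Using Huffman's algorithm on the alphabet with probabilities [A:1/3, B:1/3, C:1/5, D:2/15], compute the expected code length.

Huffman tree construction:
Combine smallest probabilities repeatedly
Resulting codes:
  A: 10 (length 2)
  B: 11 (length 2)
  C: 01 (length 2)
  D: 00 (length 2)
Average length = Σ p(s) × length(s) = 2.0000 bits


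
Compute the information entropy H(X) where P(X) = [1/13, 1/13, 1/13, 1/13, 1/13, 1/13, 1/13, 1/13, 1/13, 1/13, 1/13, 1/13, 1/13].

H(X) = -Σ p(x) log₂ p(x)
  -1/13 × log₂(1/13) = 0.2846
  -1/13 × log₂(1/13) = 0.2846
  -1/13 × log₂(1/13) = 0.2846
  -1/13 × log₂(1/13) = 0.2846
  -1/13 × log₂(1/13) = 0.2846
  -1/13 × log₂(1/13) = 0.2846
  -1/13 × log₂(1/13) = 0.2846
  -1/13 × log₂(1/13) = 0.2846
  -1/13 × log₂(1/13) = 0.2846
  -1/13 × log₂(1/13) = 0.2846
  -1/13 × log₂(1/13) = 0.2846
  -1/13 × log₂(1/13) = 0.2846
  -1/13 × log₂(1/13) = 0.2846
H(X) = 3.7004 bits


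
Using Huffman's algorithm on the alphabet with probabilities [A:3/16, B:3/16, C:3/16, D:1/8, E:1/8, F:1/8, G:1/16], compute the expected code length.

Huffman tree construction:
Combine smallest probabilities repeatedly
Resulting codes:
  A: 110 (length 3)
  B: 111 (length 3)
  C: 00 (length 2)
  D: 011 (length 3)
  E: 100 (length 3)
  F: 101 (length 3)
  G: 010 (length 3)
Average length = Σ p(s) × length(s) = 2.8125 bits


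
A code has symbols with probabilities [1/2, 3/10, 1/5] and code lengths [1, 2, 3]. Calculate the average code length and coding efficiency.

Average length L = Σ p_i × l_i = 1.7000 bits
Entropy H = 1.4855 bits
Efficiency η = H/L × 100% = 87.38%


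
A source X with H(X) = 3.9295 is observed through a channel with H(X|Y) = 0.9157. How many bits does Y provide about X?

I(X;Y) = H(X) - H(X|Y)
I(X;Y) = 3.9295 - 0.9157 = 3.0138 bits


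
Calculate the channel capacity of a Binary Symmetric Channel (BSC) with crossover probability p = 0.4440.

For BSC with error probability p:
C = 1 - H(p) where H(p) is binary entropy
H(0.4440) = -0.4440 × log₂(0.4440) - 0.5560 × log₂(0.5560)
H(p) = 0.9909
C = 1 - 0.9909 = 0.0091 bits/use


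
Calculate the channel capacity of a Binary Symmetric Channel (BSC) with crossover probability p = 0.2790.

For BSC with error probability p:
C = 1 - H(p) where H(p) is binary entropy
H(0.2790) = -0.2790 × log₂(0.2790) - 0.7210 × log₂(0.7210)
H(p) = 0.8541
C = 1 - 0.8541 = 0.1459 bits/use


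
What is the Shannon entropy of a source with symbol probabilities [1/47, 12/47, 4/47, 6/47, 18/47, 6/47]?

H(X) = -Σ p(x) log₂ p(x)
  -1/47 × log₂(1/47) = 0.1182
  -12/47 × log₂(12/47) = 0.5029
  -4/47 × log₂(4/47) = 0.3025
  -6/47 × log₂(6/47) = 0.3791
  -18/47 × log₂(18/47) = 0.5303
  -6/47 × log₂(6/47) = 0.3791
H(X) = 2.2121 bits


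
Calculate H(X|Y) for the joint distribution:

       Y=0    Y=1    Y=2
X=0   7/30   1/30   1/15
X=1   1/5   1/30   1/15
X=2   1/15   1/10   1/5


H(X|Y) = Σ_y p(y) H(X|Y=y)
  p(Y=0) = 1/2, H(X|Y=0) = 1.4295
  p(Y=1) = 1/6, H(X|Y=1) = 1.3710
  p(Y=2) = 1/3, H(X|Y=2) = 1.3710
H(X|Y) = 0.5000×1.4295 + 0.1667×1.3710 + 0.3333×1.3710 = 1.4002 bits


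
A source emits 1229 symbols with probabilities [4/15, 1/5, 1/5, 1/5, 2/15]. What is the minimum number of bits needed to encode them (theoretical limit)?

Entropy H = 2.2892 bits/symbol
Minimum bits = H × n = 2.2892 × 1229
= 2813.48 bits


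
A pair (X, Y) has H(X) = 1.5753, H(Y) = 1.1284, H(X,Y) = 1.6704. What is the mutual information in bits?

I(X;Y) = H(X) + H(Y) - H(X,Y)
I(X;Y) = 1.5753 + 1.1284 - 1.6704 = 1.0333 bits


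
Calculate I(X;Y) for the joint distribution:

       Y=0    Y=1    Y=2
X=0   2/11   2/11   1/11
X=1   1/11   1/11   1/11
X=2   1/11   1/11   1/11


H(X) = 1.5395, H(Y) = 1.5726, H(X,Y) = 3.0958
I(X;Y) = H(X) + H(Y) - H(X,Y) = 0.0163 bits


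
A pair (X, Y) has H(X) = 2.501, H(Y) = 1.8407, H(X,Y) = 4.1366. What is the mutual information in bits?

I(X;Y) = H(X) + H(Y) - H(X,Y)
I(X;Y) = 2.501 + 1.8407 - 4.1366 = 0.2051 bits


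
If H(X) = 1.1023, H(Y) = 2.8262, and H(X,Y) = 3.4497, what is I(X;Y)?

I(X;Y) = H(X) + H(Y) - H(X,Y)
I(X;Y) = 1.1023 + 2.8262 - 3.4497 = 0.4788 bits


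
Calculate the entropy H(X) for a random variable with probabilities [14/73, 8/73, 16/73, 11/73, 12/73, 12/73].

H(X) = -Σ p(x) log₂ p(x)
  -14/73 × log₂(14/73) = 0.4569
  -8/73 × log₂(8/73) = 0.3496
  -16/73 × log₂(16/73) = 0.4800
  -11/73 × log₂(11/73) = 0.4114
  -12/73 × log₂(12/73) = 0.4282
  -12/73 × log₂(12/73) = 0.4282
H(X) = 2.5543 bits


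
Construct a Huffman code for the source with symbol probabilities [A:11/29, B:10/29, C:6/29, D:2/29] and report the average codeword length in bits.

Huffman tree construction:
Combine smallest probabilities repeatedly
Resulting codes:
  A: 0 (length 1)
  B: 11 (length 2)
  C: 101 (length 3)
  D: 100 (length 3)
Average length = Σ p(s) × length(s) = 1.8966 bits


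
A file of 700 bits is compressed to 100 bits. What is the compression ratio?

Compression ratio = Original / Compressed
= 700 / 100 = 7.00:1


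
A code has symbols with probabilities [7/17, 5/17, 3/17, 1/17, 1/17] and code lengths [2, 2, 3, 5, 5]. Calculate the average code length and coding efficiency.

Average length L = Σ p_i × l_i = 2.5294 bits
Entropy H = 1.9689 bits
Efficiency η = H/L × 100% = 77.84%


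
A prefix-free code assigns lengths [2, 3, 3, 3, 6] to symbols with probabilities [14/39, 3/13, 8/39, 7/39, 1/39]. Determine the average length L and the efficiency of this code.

Average length L = Σ p_i × l_i = 2.7179 bits
Entropy H = 2.0679 bits
Efficiency η = H/L × 100% = 76.08%


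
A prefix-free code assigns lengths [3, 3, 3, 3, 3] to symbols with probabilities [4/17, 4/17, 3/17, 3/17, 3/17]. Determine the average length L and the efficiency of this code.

Average length L = Σ p_i × l_i = 3.0000 bits
Entropy H = 2.3072 bits
Efficiency η = H/L × 100% = 76.91%
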